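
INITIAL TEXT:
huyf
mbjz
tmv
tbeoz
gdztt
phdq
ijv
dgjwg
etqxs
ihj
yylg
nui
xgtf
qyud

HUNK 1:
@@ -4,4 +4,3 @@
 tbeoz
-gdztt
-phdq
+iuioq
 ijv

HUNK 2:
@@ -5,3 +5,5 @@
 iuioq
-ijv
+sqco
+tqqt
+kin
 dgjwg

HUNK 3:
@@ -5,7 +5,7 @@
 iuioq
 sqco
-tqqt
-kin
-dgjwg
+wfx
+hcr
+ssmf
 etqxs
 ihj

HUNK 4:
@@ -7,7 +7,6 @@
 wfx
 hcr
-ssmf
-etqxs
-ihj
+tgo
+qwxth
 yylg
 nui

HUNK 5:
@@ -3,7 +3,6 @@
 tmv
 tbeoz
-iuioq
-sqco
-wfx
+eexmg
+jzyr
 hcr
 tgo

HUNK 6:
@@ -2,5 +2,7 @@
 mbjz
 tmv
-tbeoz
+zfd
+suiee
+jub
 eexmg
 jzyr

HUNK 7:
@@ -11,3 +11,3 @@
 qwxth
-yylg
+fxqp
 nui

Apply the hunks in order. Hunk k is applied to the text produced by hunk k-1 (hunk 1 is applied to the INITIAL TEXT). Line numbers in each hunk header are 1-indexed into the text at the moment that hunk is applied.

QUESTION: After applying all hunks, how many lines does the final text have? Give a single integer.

Hunk 1: at line 4 remove [gdztt,phdq] add [iuioq] -> 13 lines: huyf mbjz tmv tbeoz iuioq ijv dgjwg etqxs ihj yylg nui xgtf qyud
Hunk 2: at line 5 remove [ijv] add [sqco,tqqt,kin] -> 15 lines: huyf mbjz tmv tbeoz iuioq sqco tqqt kin dgjwg etqxs ihj yylg nui xgtf qyud
Hunk 3: at line 5 remove [tqqt,kin,dgjwg] add [wfx,hcr,ssmf] -> 15 lines: huyf mbjz tmv tbeoz iuioq sqco wfx hcr ssmf etqxs ihj yylg nui xgtf qyud
Hunk 4: at line 7 remove [ssmf,etqxs,ihj] add [tgo,qwxth] -> 14 lines: huyf mbjz tmv tbeoz iuioq sqco wfx hcr tgo qwxth yylg nui xgtf qyud
Hunk 5: at line 3 remove [iuioq,sqco,wfx] add [eexmg,jzyr] -> 13 lines: huyf mbjz tmv tbeoz eexmg jzyr hcr tgo qwxth yylg nui xgtf qyud
Hunk 6: at line 2 remove [tbeoz] add [zfd,suiee,jub] -> 15 lines: huyf mbjz tmv zfd suiee jub eexmg jzyr hcr tgo qwxth yylg nui xgtf qyud
Hunk 7: at line 11 remove [yylg] add [fxqp] -> 15 lines: huyf mbjz tmv zfd suiee jub eexmg jzyr hcr tgo qwxth fxqp nui xgtf qyud
Final line count: 15

Answer: 15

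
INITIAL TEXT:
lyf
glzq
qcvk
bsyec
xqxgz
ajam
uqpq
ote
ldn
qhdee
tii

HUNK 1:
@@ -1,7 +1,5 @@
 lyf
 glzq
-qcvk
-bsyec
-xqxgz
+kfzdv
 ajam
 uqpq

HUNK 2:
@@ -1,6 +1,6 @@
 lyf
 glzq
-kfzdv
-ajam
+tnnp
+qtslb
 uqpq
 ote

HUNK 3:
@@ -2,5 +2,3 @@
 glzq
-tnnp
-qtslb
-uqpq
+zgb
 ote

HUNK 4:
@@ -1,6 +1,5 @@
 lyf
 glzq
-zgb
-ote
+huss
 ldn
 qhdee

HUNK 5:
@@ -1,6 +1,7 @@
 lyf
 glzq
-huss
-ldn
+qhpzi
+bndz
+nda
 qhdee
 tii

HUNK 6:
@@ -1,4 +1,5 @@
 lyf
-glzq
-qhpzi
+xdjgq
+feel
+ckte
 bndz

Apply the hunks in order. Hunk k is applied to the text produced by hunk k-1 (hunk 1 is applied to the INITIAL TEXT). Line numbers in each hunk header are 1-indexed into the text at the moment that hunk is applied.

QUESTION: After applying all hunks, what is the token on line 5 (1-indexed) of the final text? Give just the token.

Answer: bndz

Derivation:
Hunk 1: at line 1 remove [qcvk,bsyec,xqxgz] add [kfzdv] -> 9 lines: lyf glzq kfzdv ajam uqpq ote ldn qhdee tii
Hunk 2: at line 1 remove [kfzdv,ajam] add [tnnp,qtslb] -> 9 lines: lyf glzq tnnp qtslb uqpq ote ldn qhdee tii
Hunk 3: at line 2 remove [tnnp,qtslb,uqpq] add [zgb] -> 7 lines: lyf glzq zgb ote ldn qhdee tii
Hunk 4: at line 1 remove [zgb,ote] add [huss] -> 6 lines: lyf glzq huss ldn qhdee tii
Hunk 5: at line 1 remove [huss,ldn] add [qhpzi,bndz,nda] -> 7 lines: lyf glzq qhpzi bndz nda qhdee tii
Hunk 6: at line 1 remove [glzq,qhpzi] add [xdjgq,feel,ckte] -> 8 lines: lyf xdjgq feel ckte bndz nda qhdee tii
Final line 5: bndz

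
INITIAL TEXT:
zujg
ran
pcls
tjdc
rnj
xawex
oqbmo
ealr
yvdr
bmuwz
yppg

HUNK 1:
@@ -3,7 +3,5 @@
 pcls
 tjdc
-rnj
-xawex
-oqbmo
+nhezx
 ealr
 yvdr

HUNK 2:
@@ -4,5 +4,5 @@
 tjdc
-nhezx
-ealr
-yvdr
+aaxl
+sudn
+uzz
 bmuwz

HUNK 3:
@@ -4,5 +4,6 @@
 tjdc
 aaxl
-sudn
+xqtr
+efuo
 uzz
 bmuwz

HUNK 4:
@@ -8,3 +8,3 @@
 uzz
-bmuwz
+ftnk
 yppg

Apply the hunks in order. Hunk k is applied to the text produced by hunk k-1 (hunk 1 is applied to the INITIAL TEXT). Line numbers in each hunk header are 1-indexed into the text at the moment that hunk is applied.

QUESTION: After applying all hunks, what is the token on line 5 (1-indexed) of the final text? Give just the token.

Answer: aaxl

Derivation:
Hunk 1: at line 3 remove [rnj,xawex,oqbmo] add [nhezx] -> 9 lines: zujg ran pcls tjdc nhezx ealr yvdr bmuwz yppg
Hunk 2: at line 4 remove [nhezx,ealr,yvdr] add [aaxl,sudn,uzz] -> 9 lines: zujg ran pcls tjdc aaxl sudn uzz bmuwz yppg
Hunk 3: at line 4 remove [sudn] add [xqtr,efuo] -> 10 lines: zujg ran pcls tjdc aaxl xqtr efuo uzz bmuwz yppg
Hunk 4: at line 8 remove [bmuwz] add [ftnk] -> 10 lines: zujg ran pcls tjdc aaxl xqtr efuo uzz ftnk yppg
Final line 5: aaxl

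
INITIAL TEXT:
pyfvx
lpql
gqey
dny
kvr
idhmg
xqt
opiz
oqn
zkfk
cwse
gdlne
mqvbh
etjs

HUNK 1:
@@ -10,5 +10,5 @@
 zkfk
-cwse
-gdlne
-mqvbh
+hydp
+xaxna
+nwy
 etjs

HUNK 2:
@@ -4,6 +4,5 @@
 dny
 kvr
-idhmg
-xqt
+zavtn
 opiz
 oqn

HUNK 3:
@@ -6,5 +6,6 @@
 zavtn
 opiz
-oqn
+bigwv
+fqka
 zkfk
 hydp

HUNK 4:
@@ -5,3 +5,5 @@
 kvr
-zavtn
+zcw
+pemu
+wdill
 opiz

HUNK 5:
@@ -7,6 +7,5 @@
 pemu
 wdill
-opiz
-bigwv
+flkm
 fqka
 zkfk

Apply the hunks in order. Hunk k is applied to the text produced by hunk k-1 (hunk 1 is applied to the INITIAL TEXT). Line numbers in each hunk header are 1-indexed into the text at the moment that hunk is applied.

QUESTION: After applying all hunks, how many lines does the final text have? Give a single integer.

Hunk 1: at line 10 remove [cwse,gdlne,mqvbh] add [hydp,xaxna,nwy] -> 14 lines: pyfvx lpql gqey dny kvr idhmg xqt opiz oqn zkfk hydp xaxna nwy etjs
Hunk 2: at line 4 remove [idhmg,xqt] add [zavtn] -> 13 lines: pyfvx lpql gqey dny kvr zavtn opiz oqn zkfk hydp xaxna nwy etjs
Hunk 3: at line 6 remove [oqn] add [bigwv,fqka] -> 14 lines: pyfvx lpql gqey dny kvr zavtn opiz bigwv fqka zkfk hydp xaxna nwy etjs
Hunk 4: at line 5 remove [zavtn] add [zcw,pemu,wdill] -> 16 lines: pyfvx lpql gqey dny kvr zcw pemu wdill opiz bigwv fqka zkfk hydp xaxna nwy etjs
Hunk 5: at line 7 remove [opiz,bigwv] add [flkm] -> 15 lines: pyfvx lpql gqey dny kvr zcw pemu wdill flkm fqka zkfk hydp xaxna nwy etjs
Final line count: 15

Answer: 15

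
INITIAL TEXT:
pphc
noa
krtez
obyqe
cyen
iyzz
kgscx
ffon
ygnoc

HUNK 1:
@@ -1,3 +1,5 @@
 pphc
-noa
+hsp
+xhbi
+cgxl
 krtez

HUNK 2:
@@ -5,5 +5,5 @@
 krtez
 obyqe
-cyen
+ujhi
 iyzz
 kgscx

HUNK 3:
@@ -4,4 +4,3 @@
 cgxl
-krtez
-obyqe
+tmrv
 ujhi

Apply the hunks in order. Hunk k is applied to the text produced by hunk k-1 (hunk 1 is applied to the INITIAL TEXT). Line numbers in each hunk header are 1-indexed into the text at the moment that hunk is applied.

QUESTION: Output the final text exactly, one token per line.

Answer: pphc
hsp
xhbi
cgxl
tmrv
ujhi
iyzz
kgscx
ffon
ygnoc

Derivation:
Hunk 1: at line 1 remove [noa] add [hsp,xhbi,cgxl] -> 11 lines: pphc hsp xhbi cgxl krtez obyqe cyen iyzz kgscx ffon ygnoc
Hunk 2: at line 5 remove [cyen] add [ujhi] -> 11 lines: pphc hsp xhbi cgxl krtez obyqe ujhi iyzz kgscx ffon ygnoc
Hunk 3: at line 4 remove [krtez,obyqe] add [tmrv] -> 10 lines: pphc hsp xhbi cgxl tmrv ujhi iyzz kgscx ffon ygnoc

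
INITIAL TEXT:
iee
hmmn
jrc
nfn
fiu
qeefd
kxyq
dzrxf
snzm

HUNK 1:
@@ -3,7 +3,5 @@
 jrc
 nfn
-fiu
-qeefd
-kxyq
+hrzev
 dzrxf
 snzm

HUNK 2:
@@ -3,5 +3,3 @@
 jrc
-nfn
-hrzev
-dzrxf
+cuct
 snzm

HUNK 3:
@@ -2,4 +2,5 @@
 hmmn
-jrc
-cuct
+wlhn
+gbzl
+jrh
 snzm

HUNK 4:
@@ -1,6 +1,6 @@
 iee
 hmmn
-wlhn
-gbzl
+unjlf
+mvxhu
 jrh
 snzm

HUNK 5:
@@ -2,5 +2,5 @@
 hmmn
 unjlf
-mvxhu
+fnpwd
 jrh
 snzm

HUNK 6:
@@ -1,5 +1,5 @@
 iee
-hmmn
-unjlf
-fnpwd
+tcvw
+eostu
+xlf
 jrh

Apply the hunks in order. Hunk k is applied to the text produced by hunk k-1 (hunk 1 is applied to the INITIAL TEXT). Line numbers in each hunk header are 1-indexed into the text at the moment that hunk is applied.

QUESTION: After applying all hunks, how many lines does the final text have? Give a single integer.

Answer: 6

Derivation:
Hunk 1: at line 3 remove [fiu,qeefd,kxyq] add [hrzev] -> 7 lines: iee hmmn jrc nfn hrzev dzrxf snzm
Hunk 2: at line 3 remove [nfn,hrzev,dzrxf] add [cuct] -> 5 lines: iee hmmn jrc cuct snzm
Hunk 3: at line 2 remove [jrc,cuct] add [wlhn,gbzl,jrh] -> 6 lines: iee hmmn wlhn gbzl jrh snzm
Hunk 4: at line 1 remove [wlhn,gbzl] add [unjlf,mvxhu] -> 6 lines: iee hmmn unjlf mvxhu jrh snzm
Hunk 5: at line 2 remove [mvxhu] add [fnpwd] -> 6 lines: iee hmmn unjlf fnpwd jrh snzm
Hunk 6: at line 1 remove [hmmn,unjlf,fnpwd] add [tcvw,eostu,xlf] -> 6 lines: iee tcvw eostu xlf jrh snzm
Final line count: 6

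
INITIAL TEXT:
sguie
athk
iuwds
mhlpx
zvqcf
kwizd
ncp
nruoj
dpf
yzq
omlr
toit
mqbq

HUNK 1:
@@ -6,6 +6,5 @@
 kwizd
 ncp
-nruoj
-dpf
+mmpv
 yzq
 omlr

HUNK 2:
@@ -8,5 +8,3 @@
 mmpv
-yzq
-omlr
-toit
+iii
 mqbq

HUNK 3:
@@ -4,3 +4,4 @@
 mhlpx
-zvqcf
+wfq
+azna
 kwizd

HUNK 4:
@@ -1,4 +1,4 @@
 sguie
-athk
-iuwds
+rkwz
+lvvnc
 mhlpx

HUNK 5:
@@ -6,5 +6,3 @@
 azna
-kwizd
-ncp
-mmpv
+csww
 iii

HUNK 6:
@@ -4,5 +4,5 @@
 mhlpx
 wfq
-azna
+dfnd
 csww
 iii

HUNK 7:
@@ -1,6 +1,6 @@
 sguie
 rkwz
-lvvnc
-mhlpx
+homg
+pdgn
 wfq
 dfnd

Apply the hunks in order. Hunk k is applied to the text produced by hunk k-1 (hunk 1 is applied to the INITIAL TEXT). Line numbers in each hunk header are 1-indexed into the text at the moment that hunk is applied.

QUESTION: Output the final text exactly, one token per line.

Hunk 1: at line 6 remove [nruoj,dpf] add [mmpv] -> 12 lines: sguie athk iuwds mhlpx zvqcf kwizd ncp mmpv yzq omlr toit mqbq
Hunk 2: at line 8 remove [yzq,omlr,toit] add [iii] -> 10 lines: sguie athk iuwds mhlpx zvqcf kwizd ncp mmpv iii mqbq
Hunk 3: at line 4 remove [zvqcf] add [wfq,azna] -> 11 lines: sguie athk iuwds mhlpx wfq azna kwizd ncp mmpv iii mqbq
Hunk 4: at line 1 remove [athk,iuwds] add [rkwz,lvvnc] -> 11 lines: sguie rkwz lvvnc mhlpx wfq azna kwizd ncp mmpv iii mqbq
Hunk 5: at line 6 remove [kwizd,ncp,mmpv] add [csww] -> 9 lines: sguie rkwz lvvnc mhlpx wfq azna csww iii mqbq
Hunk 6: at line 4 remove [azna] add [dfnd] -> 9 lines: sguie rkwz lvvnc mhlpx wfq dfnd csww iii mqbq
Hunk 7: at line 1 remove [lvvnc,mhlpx] add [homg,pdgn] -> 9 lines: sguie rkwz homg pdgn wfq dfnd csww iii mqbq

Answer: sguie
rkwz
homg
pdgn
wfq
dfnd
csww
iii
mqbq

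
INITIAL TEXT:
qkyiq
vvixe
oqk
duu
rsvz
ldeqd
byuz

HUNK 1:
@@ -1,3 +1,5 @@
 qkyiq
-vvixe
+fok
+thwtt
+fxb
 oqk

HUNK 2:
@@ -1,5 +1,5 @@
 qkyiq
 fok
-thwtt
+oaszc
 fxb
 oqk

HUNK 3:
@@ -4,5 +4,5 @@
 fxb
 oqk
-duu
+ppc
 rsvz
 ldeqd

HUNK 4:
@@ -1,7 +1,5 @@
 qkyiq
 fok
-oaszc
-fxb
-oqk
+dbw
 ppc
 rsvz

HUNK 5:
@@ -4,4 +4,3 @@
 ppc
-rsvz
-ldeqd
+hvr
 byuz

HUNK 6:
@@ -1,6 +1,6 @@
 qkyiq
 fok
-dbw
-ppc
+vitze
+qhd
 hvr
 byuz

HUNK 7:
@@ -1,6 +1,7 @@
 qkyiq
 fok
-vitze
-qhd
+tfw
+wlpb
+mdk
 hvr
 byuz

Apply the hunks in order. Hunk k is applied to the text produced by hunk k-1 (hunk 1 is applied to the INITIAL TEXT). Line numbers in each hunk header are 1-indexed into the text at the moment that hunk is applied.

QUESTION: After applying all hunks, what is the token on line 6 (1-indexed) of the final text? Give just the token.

Hunk 1: at line 1 remove [vvixe] add [fok,thwtt,fxb] -> 9 lines: qkyiq fok thwtt fxb oqk duu rsvz ldeqd byuz
Hunk 2: at line 1 remove [thwtt] add [oaszc] -> 9 lines: qkyiq fok oaszc fxb oqk duu rsvz ldeqd byuz
Hunk 3: at line 4 remove [duu] add [ppc] -> 9 lines: qkyiq fok oaszc fxb oqk ppc rsvz ldeqd byuz
Hunk 4: at line 1 remove [oaszc,fxb,oqk] add [dbw] -> 7 lines: qkyiq fok dbw ppc rsvz ldeqd byuz
Hunk 5: at line 4 remove [rsvz,ldeqd] add [hvr] -> 6 lines: qkyiq fok dbw ppc hvr byuz
Hunk 6: at line 1 remove [dbw,ppc] add [vitze,qhd] -> 6 lines: qkyiq fok vitze qhd hvr byuz
Hunk 7: at line 1 remove [vitze,qhd] add [tfw,wlpb,mdk] -> 7 lines: qkyiq fok tfw wlpb mdk hvr byuz
Final line 6: hvr

Answer: hvr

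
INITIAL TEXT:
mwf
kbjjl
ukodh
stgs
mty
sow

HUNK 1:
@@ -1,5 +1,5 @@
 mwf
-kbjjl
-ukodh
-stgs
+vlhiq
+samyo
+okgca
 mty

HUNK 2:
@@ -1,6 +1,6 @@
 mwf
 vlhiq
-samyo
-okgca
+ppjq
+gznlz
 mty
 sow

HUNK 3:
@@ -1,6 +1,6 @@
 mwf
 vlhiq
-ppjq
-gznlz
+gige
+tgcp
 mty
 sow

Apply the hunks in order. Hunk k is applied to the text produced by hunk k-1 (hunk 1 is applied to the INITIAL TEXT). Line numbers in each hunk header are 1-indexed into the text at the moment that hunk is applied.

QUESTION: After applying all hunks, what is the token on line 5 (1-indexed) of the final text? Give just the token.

Hunk 1: at line 1 remove [kbjjl,ukodh,stgs] add [vlhiq,samyo,okgca] -> 6 lines: mwf vlhiq samyo okgca mty sow
Hunk 2: at line 1 remove [samyo,okgca] add [ppjq,gznlz] -> 6 lines: mwf vlhiq ppjq gznlz mty sow
Hunk 3: at line 1 remove [ppjq,gznlz] add [gige,tgcp] -> 6 lines: mwf vlhiq gige tgcp mty sow
Final line 5: mty

Answer: mty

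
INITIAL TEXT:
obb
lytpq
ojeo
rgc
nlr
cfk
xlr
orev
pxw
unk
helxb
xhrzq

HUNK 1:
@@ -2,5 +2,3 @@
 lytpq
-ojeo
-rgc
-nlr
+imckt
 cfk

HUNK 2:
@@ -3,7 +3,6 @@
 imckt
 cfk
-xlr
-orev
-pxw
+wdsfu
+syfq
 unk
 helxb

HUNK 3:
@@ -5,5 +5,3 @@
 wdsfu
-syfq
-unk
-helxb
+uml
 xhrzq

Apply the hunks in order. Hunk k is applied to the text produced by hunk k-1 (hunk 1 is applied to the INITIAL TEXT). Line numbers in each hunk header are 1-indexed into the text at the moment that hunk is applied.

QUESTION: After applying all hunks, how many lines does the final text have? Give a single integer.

Answer: 7

Derivation:
Hunk 1: at line 2 remove [ojeo,rgc,nlr] add [imckt] -> 10 lines: obb lytpq imckt cfk xlr orev pxw unk helxb xhrzq
Hunk 2: at line 3 remove [xlr,orev,pxw] add [wdsfu,syfq] -> 9 lines: obb lytpq imckt cfk wdsfu syfq unk helxb xhrzq
Hunk 3: at line 5 remove [syfq,unk,helxb] add [uml] -> 7 lines: obb lytpq imckt cfk wdsfu uml xhrzq
Final line count: 7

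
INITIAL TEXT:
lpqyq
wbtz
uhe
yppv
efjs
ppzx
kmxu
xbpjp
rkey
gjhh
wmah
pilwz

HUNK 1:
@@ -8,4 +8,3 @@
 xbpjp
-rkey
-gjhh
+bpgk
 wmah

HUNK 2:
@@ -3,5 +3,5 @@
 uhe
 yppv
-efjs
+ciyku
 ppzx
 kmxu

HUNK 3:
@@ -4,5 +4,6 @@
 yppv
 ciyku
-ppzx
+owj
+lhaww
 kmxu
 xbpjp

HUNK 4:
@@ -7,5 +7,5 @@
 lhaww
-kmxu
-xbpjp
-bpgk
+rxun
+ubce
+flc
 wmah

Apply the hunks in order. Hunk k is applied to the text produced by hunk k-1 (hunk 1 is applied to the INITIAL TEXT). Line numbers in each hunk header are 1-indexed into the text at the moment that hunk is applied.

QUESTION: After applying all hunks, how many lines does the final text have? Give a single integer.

Hunk 1: at line 8 remove [rkey,gjhh] add [bpgk] -> 11 lines: lpqyq wbtz uhe yppv efjs ppzx kmxu xbpjp bpgk wmah pilwz
Hunk 2: at line 3 remove [efjs] add [ciyku] -> 11 lines: lpqyq wbtz uhe yppv ciyku ppzx kmxu xbpjp bpgk wmah pilwz
Hunk 3: at line 4 remove [ppzx] add [owj,lhaww] -> 12 lines: lpqyq wbtz uhe yppv ciyku owj lhaww kmxu xbpjp bpgk wmah pilwz
Hunk 4: at line 7 remove [kmxu,xbpjp,bpgk] add [rxun,ubce,flc] -> 12 lines: lpqyq wbtz uhe yppv ciyku owj lhaww rxun ubce flc wmah pilwz
Final line count: 12

Answer: 12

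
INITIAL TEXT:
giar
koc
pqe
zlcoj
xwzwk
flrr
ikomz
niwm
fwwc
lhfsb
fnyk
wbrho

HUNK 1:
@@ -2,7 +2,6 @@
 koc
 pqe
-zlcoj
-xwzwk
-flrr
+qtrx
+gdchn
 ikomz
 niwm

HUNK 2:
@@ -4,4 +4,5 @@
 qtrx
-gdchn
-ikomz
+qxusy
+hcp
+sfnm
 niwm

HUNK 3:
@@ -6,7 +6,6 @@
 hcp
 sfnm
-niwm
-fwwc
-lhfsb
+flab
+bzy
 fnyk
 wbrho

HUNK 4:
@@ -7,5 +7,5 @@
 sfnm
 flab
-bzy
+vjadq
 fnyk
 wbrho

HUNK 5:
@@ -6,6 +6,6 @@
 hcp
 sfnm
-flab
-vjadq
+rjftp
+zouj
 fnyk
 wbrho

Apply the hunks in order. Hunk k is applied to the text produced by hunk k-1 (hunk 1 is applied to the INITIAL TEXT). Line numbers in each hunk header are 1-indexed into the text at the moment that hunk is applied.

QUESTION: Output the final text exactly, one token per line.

Answer: giar
koc
pqe
qtrx
qxusy
hcp
sfnm
rjftp
zouj
fnyk
wbrho

Derivation:
Hunk 1: at line 2 remove [zlcoj,xwzwk,flrr] add [qtrx,gdchn] -> 11 lines: giar koc pqe qtrx gdchn ikomz niwm fwwc lhfsb fnyk wbrho
Hunk 2: at line 4 remove [gdchn,ikomz] add [qxusy,hcp,sfnm] -> 12 lines: giar koc pqe qtrx qxusy hcp sfnm niwm fwwc lhfsb fnyk wbrho
Hunk 3: at line 6 remove [niwm,fwwc,lhfsb] add [flab,bzy] -> 11 lines: giar koc pqe qtrx qxusy hcp sfnm flab bzy fnyk wbrho
Hunk 4: at line 7 remove [bzy] add [vjadq] -> 11 lines: giar koc pqe qtrx qxusy hcp sfnm flab vjadq fnyk wbrho
Hunk 5: at line 6 remove [flab,vjadq] add [rjftp,zouj] -> 11 lines: giar koc pqe qtrx qxusy hcp sfnm rjftp zouj fnyk wbrho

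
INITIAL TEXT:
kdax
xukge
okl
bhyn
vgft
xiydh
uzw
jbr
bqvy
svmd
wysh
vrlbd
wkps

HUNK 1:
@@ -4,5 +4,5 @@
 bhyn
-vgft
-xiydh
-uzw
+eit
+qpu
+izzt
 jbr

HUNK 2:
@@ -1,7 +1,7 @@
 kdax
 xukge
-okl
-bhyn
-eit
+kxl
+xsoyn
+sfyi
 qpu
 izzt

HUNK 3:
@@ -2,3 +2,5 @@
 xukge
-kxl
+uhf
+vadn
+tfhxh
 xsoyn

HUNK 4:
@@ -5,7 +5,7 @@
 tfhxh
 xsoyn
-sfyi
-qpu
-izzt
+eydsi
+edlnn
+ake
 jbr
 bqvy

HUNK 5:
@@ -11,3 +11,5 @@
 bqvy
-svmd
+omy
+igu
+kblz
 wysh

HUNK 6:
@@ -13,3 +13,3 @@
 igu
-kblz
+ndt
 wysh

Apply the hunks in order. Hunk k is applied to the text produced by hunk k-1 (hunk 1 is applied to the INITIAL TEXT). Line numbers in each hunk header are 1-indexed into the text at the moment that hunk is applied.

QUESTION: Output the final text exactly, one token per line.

Hunk 1: at line 4 remove [vgft,xiydh,uzw] add [eit,qpu,izzt] -> 13 lines: kdax xukge okl bhyn eit qpu izzt jbr bqvy svmd wysh vrlbd wkps
Hunk 2: at line 1 remove [okl,bhyn,eit] add [kxl,xsoyn,sfyi] -> 13 lines: kdax xukge kxl xsoyn sfyi qpu izzt jbr bqvy svmd wysh vrlbd wkps
Hunk 3: at line 2 remove [kxl] add [uhf,vadn,tfhxh] -> 15 lines: kdax xukge uhf vadn tfhxh xsoyn sfyi qpu izzt jbr bqvy svmd wysh vrlbd wkps
Hunk 4: at line 5 remove [sfyi,qpu,izzt] add [eydsi,edlnn,ake] -> 15 lines: kdax xukge uhf vadn tfhxh xsoyn eydsi edlnn ake jbr bqvy svmd wysh vrlbd wkps
Hunk 5: at line 11 remove [svmd] add [omy,igu,kblz] -> 17 lines: kdax xukge uhf vadn tfhxh xsoyn eydsi edlnn ake jbr bqvy omy igu kblz wysh vrlbd wkps
Hunk 6: at line 13 remove [kblz] add [ndt] -> 17 lines: kdax xukge uhf vadn tfhxh xsoyn eydsi edlnn ake jbr bqvy omy igu ndt wysh vrlbd wkps

Answer: kdax
xukge
uhf
vadn
tfhxh
xsoyn
eydsi
edlnn
ake
jbr
bqvy
omy
igu
ndt
wysh
vrlbd
wkps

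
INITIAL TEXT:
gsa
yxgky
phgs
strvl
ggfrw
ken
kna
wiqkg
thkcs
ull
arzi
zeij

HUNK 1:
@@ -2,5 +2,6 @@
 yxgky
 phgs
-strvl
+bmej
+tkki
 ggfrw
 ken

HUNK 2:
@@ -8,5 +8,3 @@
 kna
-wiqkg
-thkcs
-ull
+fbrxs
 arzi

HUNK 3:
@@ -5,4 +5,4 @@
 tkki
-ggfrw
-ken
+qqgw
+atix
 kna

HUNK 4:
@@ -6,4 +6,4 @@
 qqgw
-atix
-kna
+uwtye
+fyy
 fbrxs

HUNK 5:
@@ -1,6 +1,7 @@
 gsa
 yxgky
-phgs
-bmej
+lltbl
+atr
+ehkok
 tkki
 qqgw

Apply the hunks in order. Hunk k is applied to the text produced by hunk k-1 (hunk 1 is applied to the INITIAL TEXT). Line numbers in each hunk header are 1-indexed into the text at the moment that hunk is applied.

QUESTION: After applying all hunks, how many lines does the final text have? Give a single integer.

Answer: 12

Derivation:
Hunk 1: at line 2 remove [strvl] add [bmej,tkki] -> 13 lines: gsa yxgky phgs bmej tkki ggfrw ken kna wiqkg thkcs ull arzi zeij
Hunk 2: at line 8 remove [wiqkg,thkcs,ull] add [fbrxs] -> 11 lines: gsa yxgky phgs bmej tkki ggfrw ken kna fbrxs arzi zeij
Hunk 3: at line 5 remove [ggfrw,ken] add [qqgw,atix] -> 11 lines: gsa yxgky phgs bmej tkki qqgw atix kna fbrxs arzi zeij
Hunk 4: at line 6 remove [atix,kna] add [uwtye,fyy] -> 11 lines: gsa yxgky phgs bmej tkki qqgw uwtye fyy fbrxs arzi zeij
Hunk 5: at line 1 remove [phgs,bmej] add [lltbl,atr,ehkok] -> 12 lines: gsa yxgky lltbl atr ehkok tkki qqgw uwtye fyy fbrxs arzi zeij
Final line count: 12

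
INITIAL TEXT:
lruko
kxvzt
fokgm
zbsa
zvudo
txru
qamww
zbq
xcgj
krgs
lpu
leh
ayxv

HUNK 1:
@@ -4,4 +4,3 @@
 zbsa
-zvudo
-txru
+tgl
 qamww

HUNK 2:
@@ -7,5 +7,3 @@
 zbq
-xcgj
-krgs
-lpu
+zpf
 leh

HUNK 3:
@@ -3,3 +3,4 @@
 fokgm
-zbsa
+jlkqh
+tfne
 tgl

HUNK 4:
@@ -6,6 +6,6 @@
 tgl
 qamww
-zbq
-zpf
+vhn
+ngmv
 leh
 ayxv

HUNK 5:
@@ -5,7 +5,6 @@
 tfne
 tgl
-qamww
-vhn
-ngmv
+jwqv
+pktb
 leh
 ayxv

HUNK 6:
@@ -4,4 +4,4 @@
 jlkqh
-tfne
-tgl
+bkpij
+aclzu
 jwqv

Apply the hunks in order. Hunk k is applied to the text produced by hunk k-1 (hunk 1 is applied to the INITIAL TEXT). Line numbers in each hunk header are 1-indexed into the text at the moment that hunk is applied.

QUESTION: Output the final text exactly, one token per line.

Answer: lruko
kxvzt
fokgm
jlkqh
bkpij
aclzu
jwqv
pktb
leh
ayxv

Derivation:
Hunk 1: at line 4 remove [zvudo,txru] add [tgl] -> 12 lines: lruko kxvzt fokgm zbsa tgl qamww zbq xcgj krgs lpu leh ayxv
Hunk 2: at line 7 remove [xcgj,krgs,lpu] add [zpf] -> 10 lines: lruko kxvzt fokgm zbsa tgl qamww zbq zpf leh ayxv
Hunk 3: at line 3 remove [zbsa] add [jlkqh,tfne] -> 11 lines: lruko kxvzt fokgm jlkqh tfne tgl qamww zbq zpf leh ayxv
Hunk 4: at line 6 remove [zbq,zpf] add [vhn,ngmv] -> 11 lines: lruko kxvzt fokgm jlkqh tfne tgl qamww vhn ngmv leh ayxv
Hunk 5: at line 5 remove [qamww,vhn,ngmv] add [jwqv,pktb] -> 10 lines: lruko kxvzt fokgm jlkqh tfne tgl jwqv pktb leh ayxv
Hunk 6: at line 4 remove [tfne,tgl] add [bkpij,aclzu] -> 10 lines: lruko kxvzt fokgm jlkqh bkpij aclzu jwqv pktb leh ayxv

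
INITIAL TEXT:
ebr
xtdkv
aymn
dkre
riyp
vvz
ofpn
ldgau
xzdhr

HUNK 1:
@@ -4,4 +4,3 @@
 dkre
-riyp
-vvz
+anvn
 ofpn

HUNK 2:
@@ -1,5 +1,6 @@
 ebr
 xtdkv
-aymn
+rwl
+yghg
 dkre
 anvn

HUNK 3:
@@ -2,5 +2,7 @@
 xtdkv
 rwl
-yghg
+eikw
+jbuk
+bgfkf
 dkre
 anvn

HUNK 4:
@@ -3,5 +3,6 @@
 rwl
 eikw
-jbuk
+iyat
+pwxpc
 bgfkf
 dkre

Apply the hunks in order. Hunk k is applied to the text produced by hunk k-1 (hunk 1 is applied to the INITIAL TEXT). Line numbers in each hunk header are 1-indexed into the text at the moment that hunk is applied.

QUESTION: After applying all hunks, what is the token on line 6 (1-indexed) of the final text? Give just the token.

Hunk 1: at line 4 remove [riyp,vvz] add [anvn] -> 8 lines: ebr xtdkv aymn dkre anvn ofpn ldgau xzdhr
Hunk 2: at line 1 remove [aymn] add [rwl,yghg] -> 9 lines: ebr xtdkv rwl yghg dkre anvn ofpn ldgau xzdhr
Hunk 3: at line 2 remove [yghg] add [eikw,jbuk,bgfkf] -> 11 lines: ebr xtdkv rwl eikw jbuk bgfkf dkre anvn ofpn ldgau xzdhr
Hunk 4: at line 3 remove [jbuk] add [iyat,pwxpc] -> 12 lines: ebr xtdkv rwl eikw iyat pwxpc bgfkf dkre anvn ofpn ldgau xzdhr
Final line 6: pwxpc

Answer: pwxpc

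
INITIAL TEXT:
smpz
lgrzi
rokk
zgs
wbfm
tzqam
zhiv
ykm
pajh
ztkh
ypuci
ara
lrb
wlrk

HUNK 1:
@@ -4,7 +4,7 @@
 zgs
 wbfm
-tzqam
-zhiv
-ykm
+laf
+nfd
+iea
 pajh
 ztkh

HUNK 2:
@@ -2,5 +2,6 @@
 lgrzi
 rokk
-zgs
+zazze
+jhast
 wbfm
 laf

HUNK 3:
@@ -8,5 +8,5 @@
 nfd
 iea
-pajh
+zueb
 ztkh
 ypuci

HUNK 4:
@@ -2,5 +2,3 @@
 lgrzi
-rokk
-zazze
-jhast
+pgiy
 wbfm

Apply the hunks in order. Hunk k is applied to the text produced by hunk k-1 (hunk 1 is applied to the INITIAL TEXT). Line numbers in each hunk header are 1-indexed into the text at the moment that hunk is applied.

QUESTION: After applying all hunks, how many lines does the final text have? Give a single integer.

Answer: 13

Derivation:
Hunk 1: at line 4 remove [tzqam,zhiv,ykm] add [laf,nfd,iea] -> 14 lines: smpz lgrzi rokk zgs wbfm laf nfd iea pajh ztkh ypuci ara lrb wlrk
Hunk 2: at line 2 remove [zgs] add [zazze,jhast] -> 15 lines: smpz lgrzi rokk zazze jhast wbfm laf nfd iea pajh ztkh ypuci ara lrb wlrk
Hunk 3: at line 8 remove [pajh] add [zueb] -> 15 lines: smpz lgrzi rokk zazze jhast wbfm laf nfd iea zueb ztkh ypuci ara lrb wlrk
Hunk 4: at line 2 remove [rokk,zazze,jhast] add [pgiy] -> 13 lines: smpz lgrzi pgiy wbfm laf nfd iea zueb ztkh ypuci ara lrb wlrk
Final line count: 13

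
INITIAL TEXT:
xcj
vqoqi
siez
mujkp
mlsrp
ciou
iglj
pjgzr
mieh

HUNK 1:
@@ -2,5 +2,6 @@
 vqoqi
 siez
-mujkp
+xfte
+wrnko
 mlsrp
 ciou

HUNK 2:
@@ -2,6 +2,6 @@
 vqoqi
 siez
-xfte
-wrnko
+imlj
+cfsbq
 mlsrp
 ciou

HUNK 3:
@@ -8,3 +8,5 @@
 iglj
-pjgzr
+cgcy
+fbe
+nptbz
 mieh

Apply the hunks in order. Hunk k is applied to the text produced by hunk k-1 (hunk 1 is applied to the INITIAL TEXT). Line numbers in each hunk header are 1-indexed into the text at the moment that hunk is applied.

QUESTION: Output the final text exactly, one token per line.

Hunk 1: at line 2 remove [mujkp] add [xfte,wrnko] -> 10 lines: xcj vqoqi siez xfte wrnko mlsrp ciou iglj pjgzr mieh
Hunk 2: at line 2 remove [xfte,wrnko] add [imlj,cfsbq] -> 10 lines: xcj vqoqi siez imlj cfsbq mlsrp ciou iglj pjgzr mieh
Hunk 3: at line 8 remove [pjgzr] add [cgcy,fbe,nptbz] -> 12 lines: xcj vqoqi siez imlj cfsbq mlsrp ciou iglj cgcy fbe nptbz mieh

Answer: xcj
vqoqi
siez
imlj
cfsbq
mlsrp
ciou
iglj
cgcy
fbe
nptbz
mieh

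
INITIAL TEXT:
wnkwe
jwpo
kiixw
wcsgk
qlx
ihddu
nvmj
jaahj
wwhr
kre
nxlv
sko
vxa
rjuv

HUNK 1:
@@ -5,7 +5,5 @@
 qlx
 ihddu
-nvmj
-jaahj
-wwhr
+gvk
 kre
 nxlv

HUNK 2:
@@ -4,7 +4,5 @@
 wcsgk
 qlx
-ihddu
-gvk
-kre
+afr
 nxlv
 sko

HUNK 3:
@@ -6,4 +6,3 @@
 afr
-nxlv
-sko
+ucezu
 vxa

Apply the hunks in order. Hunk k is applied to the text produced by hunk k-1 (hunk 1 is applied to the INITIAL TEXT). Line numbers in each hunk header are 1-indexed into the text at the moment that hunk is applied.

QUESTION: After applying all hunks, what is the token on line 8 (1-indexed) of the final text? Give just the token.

Answer: vxa

Derivation:
Hunk 1: at line 5 remove [nvmj,jaahj,wwhr] add [gvk] -> 12 lines: wnkwe jwpo kiixw wcsgk qlx ihddu gvk kre nxlv sko vxa rjuv
Hunk 2: at line 4 remove [ihddu,gvk,kre] add [afr] -> 10 lines: wnkwe jwpo kiixw wcsgk qlx afr nxlv sko vxa rjuv
Hunk 3: at line 6 remove [nxlv,sko] add [ucezu] -> 9 lines: wnkwe jwpo kiixw wcsgk qlx afr ucezu vxa rjuv
Final line 8: vxa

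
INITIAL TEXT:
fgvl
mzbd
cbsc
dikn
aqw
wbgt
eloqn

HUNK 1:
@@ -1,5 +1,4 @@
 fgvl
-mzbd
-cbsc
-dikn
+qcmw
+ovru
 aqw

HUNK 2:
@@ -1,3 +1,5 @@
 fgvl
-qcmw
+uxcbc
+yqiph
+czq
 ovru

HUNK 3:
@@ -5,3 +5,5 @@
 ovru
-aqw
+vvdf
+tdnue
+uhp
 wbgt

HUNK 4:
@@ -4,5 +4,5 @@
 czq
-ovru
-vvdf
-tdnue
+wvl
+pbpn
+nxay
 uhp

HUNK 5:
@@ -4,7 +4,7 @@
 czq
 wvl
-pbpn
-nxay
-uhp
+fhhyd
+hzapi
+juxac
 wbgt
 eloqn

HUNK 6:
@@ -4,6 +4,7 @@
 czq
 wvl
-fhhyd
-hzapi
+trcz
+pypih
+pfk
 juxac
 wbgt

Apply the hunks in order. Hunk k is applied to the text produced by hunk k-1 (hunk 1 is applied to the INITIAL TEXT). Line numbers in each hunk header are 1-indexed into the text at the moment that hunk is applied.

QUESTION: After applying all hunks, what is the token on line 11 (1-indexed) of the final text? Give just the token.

Hunk 1: at line 1 remove [mzbd,cbsc,dikn] add [qcmw,ovru] -> 6 lines: fgvl qcmw ovru aqw wbgt eloqn
Hunk 2: at line 1 remove [qcmw] add [uxcbc,yqiph,czq] -> 8 lines: fgvl uxcbc yqiph czq ovru aqw wbgt eloqn
Hunk 3: at line 5 remove [aqw] add [vvdf,tdnue,uhp] -> 10 lines: fgvl uxcbc yqiph czq ovru vvdf tdnue uhp wbgt eloqn
Hunk 4: at line 4 remove [ovru,vvdf,tdnue] add [wvl,pbpn,nxay] -> 10 lines: fgvl uxcbc yqiph czq wvl pbpn nxay uhp wbgt eloqn
Hunk 5: at line 4 remove [pbpn,nxay,uhp] add [fhhyd,hzapi,juxac] -> 10 lines: fgvl uxcbc yqiph czq wvl fhhyd hzapi juxac wbgt eloqn
Hunk 6: at line 4 remove [fhhyd,hzapi] add [trcz,pypih,pfk] -> 11 lines: fgvl uxcbc yqiph czq wvl trcz pypih pfk juxac wbgt eloqn
Final line 11: eloqn

Answer: eloqn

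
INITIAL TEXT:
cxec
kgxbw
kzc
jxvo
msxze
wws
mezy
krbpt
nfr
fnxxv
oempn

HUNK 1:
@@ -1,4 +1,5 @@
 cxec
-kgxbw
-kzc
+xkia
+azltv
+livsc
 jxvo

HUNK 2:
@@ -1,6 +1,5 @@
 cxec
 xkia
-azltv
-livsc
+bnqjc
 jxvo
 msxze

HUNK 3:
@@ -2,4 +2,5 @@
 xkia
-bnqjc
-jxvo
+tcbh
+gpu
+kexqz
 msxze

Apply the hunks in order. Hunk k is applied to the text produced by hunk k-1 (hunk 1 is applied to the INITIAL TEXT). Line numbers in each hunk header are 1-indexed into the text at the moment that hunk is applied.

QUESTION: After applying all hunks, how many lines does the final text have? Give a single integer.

Hunk 1: at line 1 remove [kgxbw,kzc] add [xkia,azltv,livsc] -> 12 lines: cxec xkia azltv livsc jxvo msxze wws mezy krbpt nfr fnxxv oempn
Hunk 2: at line 1 remove [azltv,livsc] add [bnqjc] -> 11 lines: cxec xkia bnqjc jxvo msxze wws mezy krbpt nfr fnxxv oempn
Hunk 3: at line 2 remove [bnqjc,jxvo] add [tcbh,gpu,kexqz] -> 12 lines: cxec xkia tcbh gpu kexqz msxze wws mezy krbpt nfr fnxxv oempn
Final line count: 12

Answer: 12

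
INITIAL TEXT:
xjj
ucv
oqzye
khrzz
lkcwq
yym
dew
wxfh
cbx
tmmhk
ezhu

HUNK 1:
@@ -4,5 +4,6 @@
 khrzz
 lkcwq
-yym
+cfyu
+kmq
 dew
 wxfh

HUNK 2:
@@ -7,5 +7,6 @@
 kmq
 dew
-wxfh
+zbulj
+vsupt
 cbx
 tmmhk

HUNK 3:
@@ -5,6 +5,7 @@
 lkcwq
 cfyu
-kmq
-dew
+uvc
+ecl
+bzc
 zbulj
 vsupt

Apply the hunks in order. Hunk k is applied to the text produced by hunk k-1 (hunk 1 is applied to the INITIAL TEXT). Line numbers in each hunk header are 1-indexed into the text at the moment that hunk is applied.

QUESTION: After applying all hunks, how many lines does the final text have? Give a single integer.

Hunk 1: at line 4 remove [yym] add [cfyu,kmq] -> 12 lines: xjj ucv oqzye khrzz lkcwq cfyu kmq dew wxfh cbx tmmhk ezhu
Hunk 2: at line 7 remove [wxfh] add [zbulj,vsupt] -> 13 lines: xjj ucv oqzye khrzz lkcwq cfyu kmq dew zbulj vsupt cbx tmmhk ezhu
Hunk 3: at line 5 remove [kmq,dew] add [uvc,ecl,bzc] -> 14 lines: xjj ucv oqzye khrzz lkcwq cfyu uvc ecl bzc zbulj vsupt cbx tmmhk ezhu
Final line count: 14

Answer: 14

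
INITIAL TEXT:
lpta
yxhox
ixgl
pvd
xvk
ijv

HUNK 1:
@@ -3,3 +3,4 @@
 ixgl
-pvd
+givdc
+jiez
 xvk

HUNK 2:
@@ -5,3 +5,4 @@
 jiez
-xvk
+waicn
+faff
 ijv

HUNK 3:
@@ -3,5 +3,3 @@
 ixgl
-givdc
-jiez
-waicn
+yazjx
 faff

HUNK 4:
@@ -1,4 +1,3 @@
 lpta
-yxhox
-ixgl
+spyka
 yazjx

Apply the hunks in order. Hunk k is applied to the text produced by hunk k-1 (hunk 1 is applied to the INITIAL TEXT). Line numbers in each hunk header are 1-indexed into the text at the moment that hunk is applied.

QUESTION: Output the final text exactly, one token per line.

Hunk 1: at line 3 remove [pvd] add [givdc,jiez] -> 7 lines: lpta yxhox ixgl givdc jiez xvk ijv
Hunk 2: at line 5 remove [xvk] add [waicn,faff] -> 8 lines: lpta yxhox ixgl givdc jiez waicn faff ijv
Hunk 3: at line 3 remove [givdc,jiez,waicn] add [yazjx] -> 6 lines: lpta yxhox ixgl yazjx faff ijv
Hunk 4: at line 1 remove [yxhox,ixgl] add [spyka] -> 5 lines: lpta spyka yazjx faff ijv

Answer: lpta
spyka
yazjx
faff
ijv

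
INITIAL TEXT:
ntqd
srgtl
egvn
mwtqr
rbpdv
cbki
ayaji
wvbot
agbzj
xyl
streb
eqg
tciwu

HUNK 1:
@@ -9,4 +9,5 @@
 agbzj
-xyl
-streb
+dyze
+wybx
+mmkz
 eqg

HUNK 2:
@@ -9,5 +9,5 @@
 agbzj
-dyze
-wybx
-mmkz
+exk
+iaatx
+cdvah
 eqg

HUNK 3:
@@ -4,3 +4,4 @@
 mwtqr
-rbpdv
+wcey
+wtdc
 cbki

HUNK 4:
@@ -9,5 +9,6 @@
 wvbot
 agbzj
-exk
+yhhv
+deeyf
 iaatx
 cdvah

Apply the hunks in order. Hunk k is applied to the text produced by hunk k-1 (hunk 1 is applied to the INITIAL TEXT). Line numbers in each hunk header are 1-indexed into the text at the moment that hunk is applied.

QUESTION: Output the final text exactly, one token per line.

Answer: ntqd
srgtl
egvn
mwtqr
wcey
wtdc
cbki
ayaji
wvbot
agbzj
yhhv
deeyf
iaatx
cdvah
eqg
tciwu

Derivation:
Hunk 1: at line 9 remove [xyl,streb] add [dyze,wybx,mmkz] -> 14 lines: ntqd srgtl egvn mwtqr rbpdv cbki ayaji wvbot agbzj dyze wybx mmkz eqg tciwu
Hunk 2: at line 9 remove [dyze,wybx,mmkz] add [exk,iaatx,cdvah] -> 14 lines: ntqd srgtl egvn mwtqr rbpdv cbki ayaji wvbot agbzj exk iaatx cdvah eqg tciwu
Hunk 3: at line 4 remove [rbpdv] add [wcey,wtdc] -> 15 lines: ntqd srgtl egvn mwtqr wcey wtdc cbki ayaji wvbot agbzj exk iaatx cdvah eqg tciwu
Hunk 4: at line 9 remove [exk] add [yhhv,deeyf] -> 16 lines: ntqd srgtl egvn mwtqr wcey wtdc cbki ayaji wvbot agbzj yhhv deeyf iaatx cdvah eqg tciwu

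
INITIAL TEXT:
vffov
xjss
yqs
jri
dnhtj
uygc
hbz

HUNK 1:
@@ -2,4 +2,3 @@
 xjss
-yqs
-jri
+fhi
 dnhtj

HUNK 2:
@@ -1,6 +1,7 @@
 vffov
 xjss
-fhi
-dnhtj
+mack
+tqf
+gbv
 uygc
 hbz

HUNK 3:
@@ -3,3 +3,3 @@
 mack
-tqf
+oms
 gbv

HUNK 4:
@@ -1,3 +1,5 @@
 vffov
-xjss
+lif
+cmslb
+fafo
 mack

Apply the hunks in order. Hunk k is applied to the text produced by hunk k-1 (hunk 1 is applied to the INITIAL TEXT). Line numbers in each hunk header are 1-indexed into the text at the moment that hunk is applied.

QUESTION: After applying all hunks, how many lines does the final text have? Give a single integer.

Answer: 9

Derivation:
Hunk 1: at line 2 remove [yqs,jri] add [fhi] -> 6 lines: vffov xjss fhi dnhtj uygc hbz
Hunk 2: at line 1 remove [fhi,dnhtj] add [mack,tqf,gbv] -> 7 lines: vffov xjss mack tqf gbv uygc hbz
Hunk 3: at line 3 remove [tqf] add [oms] -> 7 lines: vffov xjss mack oms gbv uygc hbz
Hunk 4: at line 1 remove [xjss] add [lif,cmslb,fafo] -> 9 lines: vffov lif cmslb fafo mack oms gbv uygc hbz
Final line count: 9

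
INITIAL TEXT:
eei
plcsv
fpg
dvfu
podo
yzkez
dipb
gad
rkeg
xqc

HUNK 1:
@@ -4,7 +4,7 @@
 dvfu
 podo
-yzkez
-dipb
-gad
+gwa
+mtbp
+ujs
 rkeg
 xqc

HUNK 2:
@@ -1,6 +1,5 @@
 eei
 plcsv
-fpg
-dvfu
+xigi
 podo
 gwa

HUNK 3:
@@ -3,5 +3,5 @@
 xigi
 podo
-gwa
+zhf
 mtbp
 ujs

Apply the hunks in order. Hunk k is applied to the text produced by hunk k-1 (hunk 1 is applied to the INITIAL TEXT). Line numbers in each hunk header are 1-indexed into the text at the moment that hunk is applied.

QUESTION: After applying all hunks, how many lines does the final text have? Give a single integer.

Answer: 9

Derivation:
Hunk 1: at line 4 remove [yzkez,dipb,gad] add [gwa,mtbp,ujs] -> 10 lines: eei plcsv fpg dvfu podo gwa mtbp ujs rkeg xqc
Hunk 2: at line 1 remove [fpg,dvfu] add [xigi] -> 9 lines: eei plcsv xigi podo gwa mtbp ujs rkeg xqc
Hunk 3: at line 3 remove [gwa] add [zhf] -> 9 lines: eei plcsv xigi podo zhf mtbp ujs rkeg xqc
Final line count: 9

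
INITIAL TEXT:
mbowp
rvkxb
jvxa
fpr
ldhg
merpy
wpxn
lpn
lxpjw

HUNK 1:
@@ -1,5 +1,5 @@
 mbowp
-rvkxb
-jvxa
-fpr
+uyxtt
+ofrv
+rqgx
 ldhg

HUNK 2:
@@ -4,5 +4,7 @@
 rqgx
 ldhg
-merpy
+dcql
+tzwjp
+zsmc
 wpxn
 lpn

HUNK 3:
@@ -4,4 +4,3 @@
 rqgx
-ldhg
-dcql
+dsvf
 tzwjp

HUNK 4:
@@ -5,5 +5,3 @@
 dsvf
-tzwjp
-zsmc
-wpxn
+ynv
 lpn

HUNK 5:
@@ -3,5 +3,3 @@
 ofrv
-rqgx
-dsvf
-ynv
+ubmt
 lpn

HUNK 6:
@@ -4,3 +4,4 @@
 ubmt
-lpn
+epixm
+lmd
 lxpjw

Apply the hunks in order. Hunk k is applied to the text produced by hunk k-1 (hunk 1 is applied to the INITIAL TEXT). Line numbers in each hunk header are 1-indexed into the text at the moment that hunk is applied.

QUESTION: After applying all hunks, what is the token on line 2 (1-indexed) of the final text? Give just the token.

Hunk 1: at line 1 remove [rvkxb,jvxa,fpr] add [uyxtt,ofrv,rqgx] -> 9 lines: mbowp uyxtt ofrv rqgx ldhg merpy wpxn lpn lxpjw
Hunk 2: at line 4 remove [merpy] add [dcql,tzwjp,zsmc] -> 11 lines: mbowp uyxtt ofrv rqgx ldhg dcql tzwjp zsmc wpxn lpn lxpjw
Hunk 3: at line 4 remove [ldhg,dcql] add [dsvf] -> 10 lines: mbowp uyxtt ofrv rqgx dsvf tzwjp zsmc wpxn lpn lxpjw
Hunk 4: at line 5 remove [tzwjp,zsmc,wpxn] add [ynv] -> 8 lines: mbowp uyxtt ofrv rqgx dsvf ynv lpn lxpjw
Hunk 5: at line 3 remove [rqgx,dsvf,ynv] add [ubmt] -> 6 lines: mbowp uyxtt ofrv ubmt lpn lxpjw
Hunk 6: at line 4 remove [lpn] add [epixm,lmd] -> 7 lines: mbowp uyxtt ofrv ubmt epixm lmd lxpjw
Final line 2: uyxtt

Answer: uyxtt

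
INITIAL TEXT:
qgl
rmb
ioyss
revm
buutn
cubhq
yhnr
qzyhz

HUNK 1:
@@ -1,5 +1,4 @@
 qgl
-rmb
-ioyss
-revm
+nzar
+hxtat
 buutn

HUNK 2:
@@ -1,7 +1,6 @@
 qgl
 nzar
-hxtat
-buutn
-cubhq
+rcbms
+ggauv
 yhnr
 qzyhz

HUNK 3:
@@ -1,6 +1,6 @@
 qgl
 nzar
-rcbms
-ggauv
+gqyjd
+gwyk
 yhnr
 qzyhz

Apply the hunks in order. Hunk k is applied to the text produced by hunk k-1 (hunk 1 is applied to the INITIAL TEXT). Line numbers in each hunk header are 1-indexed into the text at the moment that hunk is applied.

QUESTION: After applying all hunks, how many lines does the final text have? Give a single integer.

Hunk 1: at line 1 remove [rmb,ioyss,revm] add [nzar,hxtat] -> 7 lines: qgl nzar hxtat buutn cubhq yhnr qzyhz
Hunk 2: at line 1 remove [hxtat,buutn,cubhq] add [rcbms,ggauv] -> 6 lines: qgl nzar rcbms ggauv yhnr qzyhz
Hunk 3: at line 1 remove [rcbms,ggauv] add [gqyjd,gwyk] -> 6 lines: qgl nzar gqyjd gwyk yhnr qzyhz
Final line count: 6

Answer: 6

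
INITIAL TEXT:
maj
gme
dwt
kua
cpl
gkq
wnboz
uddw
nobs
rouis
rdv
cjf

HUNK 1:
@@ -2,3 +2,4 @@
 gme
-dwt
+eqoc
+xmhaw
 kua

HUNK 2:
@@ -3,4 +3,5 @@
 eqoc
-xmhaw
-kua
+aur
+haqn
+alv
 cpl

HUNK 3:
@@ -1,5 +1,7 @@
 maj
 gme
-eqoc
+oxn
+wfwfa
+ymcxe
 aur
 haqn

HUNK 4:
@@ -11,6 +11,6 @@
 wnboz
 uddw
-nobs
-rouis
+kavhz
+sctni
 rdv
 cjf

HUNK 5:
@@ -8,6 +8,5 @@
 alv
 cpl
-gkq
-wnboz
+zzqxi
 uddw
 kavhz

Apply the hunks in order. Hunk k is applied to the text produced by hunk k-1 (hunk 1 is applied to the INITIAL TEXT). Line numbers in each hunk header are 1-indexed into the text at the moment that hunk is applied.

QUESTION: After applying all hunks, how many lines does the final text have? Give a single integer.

Hunk 1: at line 2 remove [dwt] add [eqoc,xmhaw] -> 13 lines: maj gme eqoc xmhaw kua cpl gkq wnboz uddw nobs rouis rdv cjf
Hunk 2: at line 3 remove [xmhaw,kua] add [aur,haqn,alv] -> 14 lines: maj gme eqoc aur haqn alv cpl gkq wnboz uddw nobs rouis rdv cjf
Hunk 3: at line 1 remove [eqoc] add [oxn,wfwfa,ymcxe] -> 16 lines: maj gme oxn wfwfa ymcxe aur haqn alv cpl gkq wnboz uddw nobs rouis rdv cjf
Hunk 4: at line 11 remove [nobs,rouis] add [kavhz,sctni] -> 16 lines: maj gme oxn wfwfa ymcxe aur haqn alv cpl gkq wnboz uddw kavhz sctni rdv cjf
Hunk 5: at line 8 remove [gkq,wnboz] add [zzqxi] -> 15 lines: maj gme oxn wfwfa ymcxe aur haqn alv cpl zzqxi uddw kavhz sctni rdv cjf
Final line count: 15

Answer: 15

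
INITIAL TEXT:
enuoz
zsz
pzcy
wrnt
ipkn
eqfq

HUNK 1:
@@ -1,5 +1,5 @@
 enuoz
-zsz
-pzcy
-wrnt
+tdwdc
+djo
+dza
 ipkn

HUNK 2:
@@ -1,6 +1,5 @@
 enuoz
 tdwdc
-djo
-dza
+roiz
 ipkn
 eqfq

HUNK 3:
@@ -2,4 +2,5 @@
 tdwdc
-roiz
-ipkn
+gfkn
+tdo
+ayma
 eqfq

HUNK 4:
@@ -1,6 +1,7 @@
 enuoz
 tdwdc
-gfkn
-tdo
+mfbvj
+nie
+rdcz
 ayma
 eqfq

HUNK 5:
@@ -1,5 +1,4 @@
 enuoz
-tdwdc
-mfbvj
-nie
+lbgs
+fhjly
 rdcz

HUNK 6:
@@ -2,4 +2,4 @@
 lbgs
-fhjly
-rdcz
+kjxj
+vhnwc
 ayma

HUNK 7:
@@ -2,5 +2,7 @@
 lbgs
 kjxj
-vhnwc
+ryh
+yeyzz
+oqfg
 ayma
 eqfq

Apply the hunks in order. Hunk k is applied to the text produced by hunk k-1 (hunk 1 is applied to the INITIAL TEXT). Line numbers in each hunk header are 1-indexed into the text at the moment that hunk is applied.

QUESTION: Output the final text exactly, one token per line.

Answer: enuoz
lbgs
kjxj
ryh
yeyzz
oqfg
ayma
eqfq

Derivation:
Hunk 1: at line 1 remove [zsz,pzcy,wrnt] add [tdwdc,djo,dza] -> 6 lines: enuoz tdwdc djo dza ipkn eqfq
Hunk 2: at line 1 remove [djo,dza] add [roiz] -> 5 lines: enuoz tdwdc roiz ipkn eqfq
Hunk 3: at line 2 remove [roiz,ipkn] add [gfkn,tdo,ayma] -> 6 lines: enuoz tdwdc gfkn tdo ayma eqfq
Hunk 4: at line 1 remove [gfkn,tdo] add [mfbvj,nie,rdcz] -> 7 lines: enuoz tdwdc mfbvj nie rdcz ayma eqfq
Hunk 5: at line 1 remove [tdwdc,mfbvj,nie] add [lbgs,fhjly] -> 6 lines: enuoz lbgs fhjly rdcz ayma eqfq
Hunk 6: at line 2 remove [fhjly,rdcz] add [kjxj,vhnwc] -> 6 lines: enuoz lbgs kjxj vhnwc ayma eqfq
Hunk 7: at line 2 remove [vhnwc] add [ryh,yeyzz,oqfg] -> 8 lines: enuoz lbgs kjxj ryh yeyzz oqfg ayma eqfq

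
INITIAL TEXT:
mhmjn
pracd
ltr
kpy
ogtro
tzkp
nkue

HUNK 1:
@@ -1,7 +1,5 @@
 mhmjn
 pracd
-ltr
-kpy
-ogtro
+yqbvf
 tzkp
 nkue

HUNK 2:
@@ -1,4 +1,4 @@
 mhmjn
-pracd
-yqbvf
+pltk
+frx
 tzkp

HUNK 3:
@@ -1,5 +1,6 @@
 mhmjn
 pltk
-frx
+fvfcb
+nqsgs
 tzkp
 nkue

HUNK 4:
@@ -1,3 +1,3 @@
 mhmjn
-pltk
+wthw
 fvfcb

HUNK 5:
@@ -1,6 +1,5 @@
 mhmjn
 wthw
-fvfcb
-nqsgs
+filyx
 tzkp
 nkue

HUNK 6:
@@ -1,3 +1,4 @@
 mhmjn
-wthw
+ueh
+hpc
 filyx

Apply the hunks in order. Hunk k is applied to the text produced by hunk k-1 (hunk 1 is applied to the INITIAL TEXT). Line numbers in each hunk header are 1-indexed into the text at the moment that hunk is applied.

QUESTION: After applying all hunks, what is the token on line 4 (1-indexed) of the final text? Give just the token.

Answer: filyx

Derivation:
Hunk 1: at line 1 remove [ltr,kpy,ogtro] add [yqbvf] -> 5 lines: mhmjn pracd yqbvf tzkp nkue
Hunk 2: at line 1 remove [pracd,yqbvf] add [pltk,frx] -> 5 lines: mhmjn pltk frx tzkp nkue
Hunk 3: at line 1 remove [frx] add [fvfcb,nqsgs] -> 6 lines: mhmjn pltk fvfcb nqsgs tzkp nkue
Hunk 4: at line 1 remove [pltk] add [wthw] -> 6 lines: mhmjn wthw fvfcb nqsgs tzkp nkue
Hunk 5: at line 1 remove [fvfcb,nqsgs] add [filyx] -> 5 lines: mhmjn wthw filyx tzkp nkue
Hunk 6: at line 1 remove [wthw] add [ueh,hpc] -> 6 lines: mhmjn ueh hpc filyx tzkp nkue
Final line 4: filyx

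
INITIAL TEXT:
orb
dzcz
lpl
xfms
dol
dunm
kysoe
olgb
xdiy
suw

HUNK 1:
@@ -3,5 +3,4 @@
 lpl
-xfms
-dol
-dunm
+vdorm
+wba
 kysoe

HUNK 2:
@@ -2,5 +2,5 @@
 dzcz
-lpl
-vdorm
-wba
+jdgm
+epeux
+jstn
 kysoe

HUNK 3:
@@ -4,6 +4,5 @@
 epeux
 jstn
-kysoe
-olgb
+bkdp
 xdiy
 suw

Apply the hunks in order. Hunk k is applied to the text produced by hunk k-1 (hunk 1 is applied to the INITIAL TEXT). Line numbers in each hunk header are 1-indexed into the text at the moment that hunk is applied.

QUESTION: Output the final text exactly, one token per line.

Hunk 1: at line 3 remove [xfms,dol,dunm] add [vdorm,wba] -> 9 lines: orb dzcz lpl vdorm wba kysoe olgb xdiy suw
Hunk 2: at line 2 remove [lpl,vdorm,wba] add [jdgm,epeux,jstn] -> 9 lines: orb dzcz jdgm epeux jstn kysoe olgb xdiy suw
Hunk 3: at line 4 remove [kysoe,olgb] add [bkdp] -> 8 lines: orb dzcz jdgm epeux jstn bkdp xdiy suw

Answer: orb
dzcz
jdgm
epeux
jstn
bkdp
xdiy
suw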